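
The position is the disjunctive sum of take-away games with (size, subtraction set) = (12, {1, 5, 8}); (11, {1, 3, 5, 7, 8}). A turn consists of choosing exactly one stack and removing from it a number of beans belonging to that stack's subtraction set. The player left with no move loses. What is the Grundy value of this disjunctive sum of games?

1

Stack A, S = {1, 5, 8}:
G(0) = 0
G(1) = mex{0} = 1
G(2) = mex{1} = 0
G(3) = mex{0} = 1
G(4) = mex{1} = 0
G(5) = mex{0,0} = 1
G(6) = mex{1,1} = 0
G(7) = mex{0,0} = 1
G(8) = mex{1,1,0} = 2
G(9) = mex{2,0,1} = 3
G(10) = mex{3,1,0} = 2
G(11) = mex{2,0,1} = 3
G(12) = mex{3,1,0} = 2
G_A(12) = 2.
Stack B, S = {1, 3, 5, 7, 8}:
G(0) = 0
G(1) = mex{0} = 1
G(2) = mex{1} = 0
G(3) = mex{0,0} = 1
G(4) = mex{1,1} = 0
G(5) = mex{0,0,0} = 1
G(6) = mex{1,1,1} = 0
G(7) = mex{0,0,0,0} = 1
G(8) = mex{1,1,1,1,0} = 2
G(9) = mex{2,0,0,0,1} = 3
G(10) = mex{3,1,1,1,0} = 2
G(11) = mex{2,2,0,0,1} = 3
G_B(11) = 3.
Combined Grundy value = 2 ⊕ 3 = 1.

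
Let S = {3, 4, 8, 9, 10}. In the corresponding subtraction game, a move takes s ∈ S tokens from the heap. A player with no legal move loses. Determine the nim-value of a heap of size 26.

G(0) = 0
G(1) = mex{} = 0
G(2) = mex{} = 0
G(3) = mex{0} = 1
G(4) = mex{0,0} = 1
G(5) = mex{0,0} = 1
G(6) = mex{1,0} = 2
G(7) = mex{1,1} = 0
G(8) = mex{1,1,0} = 2
G(9) = mex{2,1,0,0} = 3
G(10) = mex{0,2,0,0,0} = 1
G(11) = mex{2,0,1,0,0} = 3
G(12) = mex{3,2,1,1,0} = 4
G(13) = mex{1,3,1,1,1} = 0
G(14) = mex{3,1,2,1,1} = 0
G(15) = mex{4,3,0,2,1} = 5
G(16) = mex{0,4,2,0,2} = 1
G(17) = mex{0,0,3,2,0} = 1
G(18) = mex{5,0,1,3,2} = 4
G(19) = mex{1,5,3,1,3} = 0
G(20) = mex{1,1,4,3,1} = 0
G(21) = mex{4,1,0,4,3} = 2
G(22) = mex{0,4,0,0,4} = 1
G(23) = mex{0,0,5,0,0} = 1
G(24) = mex{2,0,1,5,0} = 3
G(25) = mex{1,2,1,1,5} = 0
G(26) = mex{1,1,4,1,1} = 0

0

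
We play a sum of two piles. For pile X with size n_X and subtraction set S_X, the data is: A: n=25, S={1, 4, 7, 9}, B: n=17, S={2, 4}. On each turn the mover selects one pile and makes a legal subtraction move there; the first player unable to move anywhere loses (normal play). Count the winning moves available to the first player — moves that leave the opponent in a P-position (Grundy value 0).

Pile A, S = {1, 4, 7, 9}:
n :  0  1  2  3  4  5  6  7  8  9 10 11 12 13 14 15 16 17 18 19 20 21 22 23 24 25
G :  0  1  0  1  2  0  1  2  0  1  0  1  2  0  1  2  0  1  0  1  2  0  1  2  0  1
G_A(25) = 1.
Pile B, S = {2, 4}:
G(0) = 0
G(1) = mex{} = 0
G(2) = mex{0} = 1
G(3) = mex{0} = 1
G(4) = mex{1,0} = 2
G(5) = mex{1,0} = 2
G(6) = mex{2,1} = 0
G(7) = mex{2,1} = 0
G(8) = mex{0,2} = 1
G(9) = mex{0,2} = 1
G(10) = mex{1,0} = 2
G(11) = mex{1,0} = 2
G(12) = mex{2,1} = 0
G(13) = mex{2,1} = 0
G(14) = mex{0,2} = 1
G(15) = mex{0,2} = 1
G(16) = mex{1,0} = 2
G(17) = mex{1,0} = 2
G_B(17) = 2.
Combined Grundy value = 1 ⊕ 2 = 3.
A winning move leaves total XOR = 0, i.e. changes one component's Grundy value g to g ⊕ X where X is the current total.
Pile A: need g' = 1⊕3 = 2. Options: 25−1→G=0, 25−4→G=0, 25−7→G=0, 25−9→G=0. Hits: 0.
Pile B: need g' = 2⊕3 = 1. Options: 17−2→G=1, 17−4→G=0. Hits: 1.

1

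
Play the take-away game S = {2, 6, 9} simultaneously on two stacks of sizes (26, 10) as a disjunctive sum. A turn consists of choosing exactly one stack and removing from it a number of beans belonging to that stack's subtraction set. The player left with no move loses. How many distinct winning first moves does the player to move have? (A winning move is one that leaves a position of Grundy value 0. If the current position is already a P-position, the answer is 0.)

1

All stacks use S = {2, 6, 9}:
G(0) = 0
G(1) = mex{} = 0
G(2) = mex{0} = 1
G(3) = mex{0} = 1
G(4) = mex{1} = 0
G(5) = mex{1} = 0
G(6) = mex{0,0} = 1
G(7) = mex{0,0} = 1
G(8) = mex{1,1} = 0
G(9) = mex{1,1,0} = 2
G(10) = mex{0,0,0} = 1
G(11) = mex{2,0,1} = 3
G(12) = mex{1,1,1} = 0
G(13) = mex{3,1,0} = 2
G(14) = mex{0,0,0} = 1
G(15) = mex{2,2,1} = 0
G(16) = mex{1,1,1} = 0
G(17) = mex{0,3,0} = 1
G(18) = mex{0,0,2} = 1
G(19) = mex{1,2,1} = 0
G(20) = mex{1,1,3} = 0
G(21) = mex{0,0,0} = 1
G(22) = mex{0,0,2} = 1
G(23) = mex{1,1,1} = 0
G(24) = mex{1,1,0} = 2
G(25) = mex{0,0,0} = 1
G(26) = mex{2,0,1} = 3
Stack A: G(26) = 3.
Stack B: G(10) = 1.
Combined Grundy value = 3 ⊕ 1 = 2.
A winning move leaves total XOR = 0, i.e. changes one component's Grundy value g to g ⊕ X where X is the current total.
Stack A: need g' = 3⊕2 = 1. Options: 26−2→G=2, 26−6→G=0, 26−9→G=1. Hits: 1.
Stack B: need g' = 1⊕2 = 3. Options: 10−2→G=0, 10−6→G=0, 10−9→G=0. Hits: 0.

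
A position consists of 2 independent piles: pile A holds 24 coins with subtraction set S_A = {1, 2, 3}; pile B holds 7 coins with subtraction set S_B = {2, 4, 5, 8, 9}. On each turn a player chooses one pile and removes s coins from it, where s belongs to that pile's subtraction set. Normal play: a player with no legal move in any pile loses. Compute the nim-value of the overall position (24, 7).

0

Pile A, S = {1, 2, 3}:
G(0) = 0
G(1) = mex{0} = 1
G(2) = mex{1,0} = 2
G(3) = mex{2,1,0} = 3
G(4) = mex{3,2,1} = 0
G(5) = mex{0,3,2} = 1
G(6) = mex{1,0,3} = 2
G(7) = mex{2,1,0} = 3
G(8) = mex{3,2,1} = 0
G(9) = mex{0,3,2} = 1
G(10) = mex{1,0,3} = 2
G(11) = mex{2,1,0} = 3
G(12) = mex{3,2,1} = 0
G(13) = mex{0,3,2} = 1
G(14) = mex{1,0,3} = 2
G(15) = mex{2,1,0} = 3
G(16) = mex{3,2,1} = 0
G(17) = mex{0,3,2} = 1
G(18) = mex{1,0,3} = 2
G(19) = mex{2,1,0} = 3
G(20) = mex{3,2,1} = 0
G(21) = mex{0,3,2} = 1
G(22) = mex{1,0,3} = 2
G(23) = mex{2,1,0} = 3
G(24) = mex{3,2,1} = 0
G_A(24) = 0.
Pile B, S = {2, 4, 5, 8, 9}:
n : 0 1 2 3 4 5 6 7
G : 0 0 1 1 2 2 3 0
G_B(7) = 0.
Combined Grundy value = 0 ⊕ 0 = 0.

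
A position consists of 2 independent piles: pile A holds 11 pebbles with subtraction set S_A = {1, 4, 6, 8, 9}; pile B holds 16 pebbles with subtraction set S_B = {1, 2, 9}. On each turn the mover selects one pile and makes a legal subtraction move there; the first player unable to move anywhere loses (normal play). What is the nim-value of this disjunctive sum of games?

2

Pile A, S = {1, 4, 6, 8, 9}:
G(0) = 0
G(1) = mex{0} = 1
G(2) = mex{1} = 0
G(3) = mex{0} = 1
G(4) = mex{1,0} = 2
G(5) = mex{2,1} = 0
G(6) = mex{0,0,0} = 1
G(7) = mex{1,1,1} = 0
G(8) = mex{0,2,0,0} = 1
G(9) = mex{1,0,1,1,0} = 2
G(10) = mex{2,1,2,0,1} = 3
G(11) = mex{3,0,0,1,0} = 2
G_A(11) = 2.
Pile B, S = {1, 2, 9}:
n :  0  1  2  3  4  5  6  7  8  9 10 11 12 13 14 15 16
G :  0  1  2  0  1  2  0  1  2  3  0  1  2  0  1  2  0
G_B(16) = 0.
Combined Grundy value = 2 ⊕ 0 = 2.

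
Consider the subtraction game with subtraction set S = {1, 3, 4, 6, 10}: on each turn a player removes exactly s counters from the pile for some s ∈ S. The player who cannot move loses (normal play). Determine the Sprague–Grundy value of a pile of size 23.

n :  0  1  2  3  4  5  6  7  8  9 10 11 12 13 14 15 16 17 18 19 20 21 22 23
G :  0  1  0  1  2  3  2  0  1  0  1  2  3  2  0  1  0  1  2  3  2  0  1  0

0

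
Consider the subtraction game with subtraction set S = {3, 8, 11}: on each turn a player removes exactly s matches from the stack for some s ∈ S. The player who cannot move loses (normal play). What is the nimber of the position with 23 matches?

1

n :  0  1  2  3  4  5  6  7  8  9 10 11 12 13 14 15 16 17 18 19 20 21 22 23
G :  0  0  0  1  1  1  0  0  2  1  1  3  2  2  2  3  0  3  2  1  0  0  0  1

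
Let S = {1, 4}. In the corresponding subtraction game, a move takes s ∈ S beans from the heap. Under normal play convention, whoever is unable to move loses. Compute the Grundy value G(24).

n :  0  1  2  3  4  5  6  7  8  9 10 11 12 13 14 15 16 17 18 19 20 21 22 23 24
G :  0  1  0  1  2  0  1  0  1  2  0  1  0  1  2  0  1  0  1  2  0  1  0  1  2

2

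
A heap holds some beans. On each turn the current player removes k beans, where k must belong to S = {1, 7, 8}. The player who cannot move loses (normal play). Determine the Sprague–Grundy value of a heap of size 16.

1

G(0) = 0
G(1) = mex{0} = 1
G(2) = mex{1} = 0
G(3) = mex{0} = 1
G(4) = mex{1} = 0
G(5) = mex{0} = 1
G(6) = mex{1} = 0
G(7) = mex{0,0} = 1
G(8) = mex{1,1,0} = 2
G(9) = mex{2,0,1} = 3
G(10) = mex{3,1,0} = 2
G(11) = mex{2,0,1} = 3
G(12) = mex{3,1,0} = 2
G(13) = mex{2,0,1} = 3
G(14) = mex{3,1,0} = 2
G(15) = mex{2,2,1} = 0
G(16) = mex{0,3,2} = 1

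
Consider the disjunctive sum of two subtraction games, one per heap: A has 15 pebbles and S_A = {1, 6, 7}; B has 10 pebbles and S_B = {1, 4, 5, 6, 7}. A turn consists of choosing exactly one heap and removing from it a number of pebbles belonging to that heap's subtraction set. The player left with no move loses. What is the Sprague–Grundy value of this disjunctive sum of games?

Heap A, S = {1, 6, 7}:
n :  0  1  2  3  4  5  6  7  8  9 10 11 12 13 14 15
G :  0  1  0  1  0  1  2  3  2  3  2  3  0  1  0  1
G_A(15) = 1.
Heap B, S = {1, 4, 5, 6, 7}:
n :  0  1  2  3  4  5  6  7  8  9 10
G :  0  1  0  1  2  3  2  3  4  5  0
G_B(10) = 0.
Combined Grundy value = 1 ⊕ 0 = 1.

1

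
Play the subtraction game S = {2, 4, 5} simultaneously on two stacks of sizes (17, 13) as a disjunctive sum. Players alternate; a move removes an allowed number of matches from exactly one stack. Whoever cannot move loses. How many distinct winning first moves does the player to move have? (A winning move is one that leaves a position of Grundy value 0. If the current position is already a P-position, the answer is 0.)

2

All stacks use S = {2, 4, 5}:
G(0) = 0
G(1) = mex{} = 0
G(2) = mex{0} = 1
G(3) = mex{0} = 1
G(4) = mex{1,0} = 2
G(5) = mex{1,0,0} = 2
G(6) = mex{2,1,0} = 3
G(7) = mex{2,1,1} = 0
G(8) = mex{3,2,1} = 0
G(9) = mex{0,2,2} = 1
G(10) = mex{0,3,2} = 1
G(11) = mex{1,0,3} = 2
G(12) = mex{1,0,0} = 2
G(13) = mex{2,1,0} = 3
G(14) = mex{2,1,1} = 0
G(15) = mex{3,2,1} = 0
G(16) = mex{0,2,2} = 1
G(17) = mex{0,3,2} = 1
Stack A: G(17) = 1.
Stack B: G(13) = 3.
Combined Grundy value = 1 ⊕ 3 = 2.
A winning move leaves total XOR = 0, i.e. changes one component's Grundy value g to g ⊕ X where X is the current total.
Stack A: need g' = 1⊕2 = 3. Options: 17−2→G=0, 17−4→G=3, 17−5→G=2. Hits: 1.
Stack B: need g' = 3⊕2 = 1. Options: 13−2→G=2, 13−4→G=1, 13−5→G=0. Hits: 1.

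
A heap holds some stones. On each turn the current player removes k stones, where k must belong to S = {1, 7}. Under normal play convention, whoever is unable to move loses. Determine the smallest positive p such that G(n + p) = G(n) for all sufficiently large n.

G(0) = 0
G(1) = mex{0} = 1
G(2) = mex{1} = 0
G(3) = mex{0} = 1
G(4) = mex{1} = 0
G(5) = mex{0} = 1
G(6) = mex{1} = 0
G(7) = mex{0,0} = 1
G(8) = mex{1,1} = 0
G(9) = mex{0,0} = 1
G(10) = mex{1,1} = 0
G(11) = mex{0,0} = 1
G(12) = mex{1,1} = 0
G(13) = mex{0,0} = 1
G(14) = mex{1,1} = 0
G(n+2) = G(n) holds for n = 0,…,6 (a full window of length max(S) = 7), so the sequence is purely periodic with period 2.

2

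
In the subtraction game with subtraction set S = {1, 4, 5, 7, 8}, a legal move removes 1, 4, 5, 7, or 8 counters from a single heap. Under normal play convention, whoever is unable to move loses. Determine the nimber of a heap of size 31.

5

G(0) = 0
G(1) = mex{0} = 1
G(2) = mex{1} = 0
G(3) = mex{0} = 1
G(4) = mex{1,0} = 2
G(5) = mex{2,1,0} = 3
G(6) = mex{3,0,1} = 2
G(7) = mex{2,1,0,0} = 3
G(8) = mex{3,2,1,1,0} = 4
G(9) = mex{4,3,2,0,1} = 5
G(10) = mex{5,2,3,1,0} = 4
G(11) = mex{4,3,2,2,1} = 0
G(12) = mex{0,4,3,3,2} = 1
G(13) = mex{1,5,4,2,3} = 0
G(14) = mex{0,4,5,3,2} = 1
G(15) = mex{1,0,4,4,3} = 2
G(16) = mex{2,1,0,5,4} = 3
G(17) = mex{3,0,1,4,5} = 2
G(18) = mex{2,1,0,0,4} = 3
G(19) = mex{3,2,1,1,0} = 4
G(20) = mex{4,3,2,0,1} = 5
G(21) = mex{5,2,3,1,0} = 4
G(22) = mex{4,3,2,2,1} = 0
G(23) = mex{0,4,3,3,2} = 1
G(24) = mex{1,5,4,2,3} = 0
G(25) = mex{0,4,5,3,2} = 1
G(26) = mex{1,0,4,4,3} = 2
G(27) = mex{2,1,0,5,4} = 3
G(28) = mex{3,0,1,4,5} = 2
G(29) = mex{2,1,0,0,4} = 3
G(30) = mex{3,2,1,1,0} = 4
G(31) = mex{4,3,2,0,1} = 5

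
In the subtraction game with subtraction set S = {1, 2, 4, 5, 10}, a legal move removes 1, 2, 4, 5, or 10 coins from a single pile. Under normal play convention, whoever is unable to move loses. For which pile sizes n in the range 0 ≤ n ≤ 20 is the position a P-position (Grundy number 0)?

n :  0  1  2  3  4  5  6  7  8  9 10 11 12 13 14 15 16 17 18 19 20
G :  0  1  2  0  1  2  0  1  2  0  1  2  0  1  2  0  1  2  0  1  2
P-positions are exactly the n with G(n) = 0.

0, 3, 6, 9, 12, 15, 18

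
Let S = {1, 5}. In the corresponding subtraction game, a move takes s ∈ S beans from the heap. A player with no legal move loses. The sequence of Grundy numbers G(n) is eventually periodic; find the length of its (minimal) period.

2

G(0) = 0
G(1) = mex{0} = 1
G(2) = mex{1} = 0
G(3) = mex{0} = 1
G(4) = mex{1} = 0
G(5) = mex{0,0} = 1
G(6) = mex{1,1} = 0
G(7) = mex{0,0} = 1
G(8) = mex{1,1} = 0
G(9) = mex{0,0} = 1
G(10) = mex{1,1} = 0
G(11) = mex{0,0} = 1
G(12) = mex{1,1} = 0
G(13) = mex{0,0} = 1
G(14) = mex{1,1} = 0
G(n+2) = G(n) holds for n = 0,…,4 (a full window of length max(S) = 5), so the sequence is purely periodic with period 2.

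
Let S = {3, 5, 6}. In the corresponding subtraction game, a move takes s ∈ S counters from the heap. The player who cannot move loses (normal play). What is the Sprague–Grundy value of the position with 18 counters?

0

n :  0  1  2  3  4  5  6  7  8  9 10 11 12 13 14 15 16 17 18
G :  0  0  0  1  1  1  2  2  2  0  0  0  1  1  1  2  2  2  0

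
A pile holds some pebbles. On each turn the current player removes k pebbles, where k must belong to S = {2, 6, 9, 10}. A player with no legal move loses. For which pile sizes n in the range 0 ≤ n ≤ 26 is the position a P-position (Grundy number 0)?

0, 1, 4, 5, 8, 12, 16, 19, 20, 23, 24

G(0) = 0
G(1) = mex{} = 0
G(2) = mex{0} = 1
G(3) = mex{0} = 1
G(4) = mex{1} = 0
G(5) = mex{1} = 0
G(6) = mex{0,0} = 1
G(7) = mex{0,0} = 1
G(8) = mex{1,1} = 0
G(9) = mex{1,1,0} = 2
G(10) = mex{0,0,0,0} = 1
G(11) = mex{2,0,1,0} = 3
G(12) = mex{1,1,1,1} = 0
G(13) = mex{3,1,0,1} = 2
G(14) = mex{0,0,0,0} = 1
G(15) = mex{2,2,1,0} = 3
G(16) = mex{1,1,1,1} = 0
G(17) = mex{3,3,0,1} = 2
G(18) = mex{0,0,2,0} = 1
G(19) = mex{2,2,1,2} = 0
G(20) = mex{1,1,3,1} = 0
G(21) = mex{0,3,0,3} = 1
G(22) = mex{0,0,2,0} = 1
G(23) = mex{1,2,1,2} = 0
G(24) = mex{1,1,3,1} = 0
G(25) = mex{0,0,0,3} = 1
G(26) = mex{0,0,2,0} = 1
P-positions are exactly the n with G(n) = 0.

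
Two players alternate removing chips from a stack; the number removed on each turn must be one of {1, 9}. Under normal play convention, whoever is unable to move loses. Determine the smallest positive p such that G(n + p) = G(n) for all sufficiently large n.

n :  0  1  2  3  4  5  6  7  8  9 10 11 12 13 14
G :  0  1  0  1  0  1  0  1  0  1  0  1  0  1  0
G(n+2) = G(n) holds for n = 0,…,8 (a full window of length max(S) = 9), so the sequence is purely periodic with period 2.

2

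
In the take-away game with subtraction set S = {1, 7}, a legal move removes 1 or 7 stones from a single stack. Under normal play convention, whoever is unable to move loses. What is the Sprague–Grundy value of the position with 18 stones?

0

G(0) = 0
G(1) = mex{0} = 1
G(2) = mex{1} = 0
G(3) = mex{0} = 1
G(4) = mex{1} = 0
G(5) = mex{0} = 1
G(6) = mex{1} = 0
G(7) = mex{0,0} = 1
G(8) = mex{1,1} = 0
G(9) = mex{0,0} = 1
G(10) = mex{1,1} = 0
G(11) = mex{0,0} = 1
G(12) = mex{1,1} = 0
G(13) = mex{0,0} = 1
G(14) = mex{1,1} = 0
G(15) = mex{0,0} = 1
G(16) = mex{1,1} = 0
G(17) = mex{0,0} = 1
G(18) = mex{1,1} = 0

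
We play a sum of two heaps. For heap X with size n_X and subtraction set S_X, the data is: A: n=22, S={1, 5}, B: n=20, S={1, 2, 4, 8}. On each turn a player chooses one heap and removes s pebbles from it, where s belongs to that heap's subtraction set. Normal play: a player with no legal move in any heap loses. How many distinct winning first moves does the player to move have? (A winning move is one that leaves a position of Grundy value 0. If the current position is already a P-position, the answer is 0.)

2

Heap A, S = {1, 5}:
n :  0  1  2  3  4  5  6  7  8  9 10 11 12 13 14 15 16 17 18 19 20 21 22
G :  0  1  0  1  0  1  0  1  0  1  0  1  0  1  0  1  0  1  0  1  0  1  0
G_A(22) = 0.
Heap B, S = {1, 2, 4, 8}:
G(0) = 0
G(1) = mex{0} = 1
G(2) = mex{1,0} = 2
G(3) = mex{2,1} = 0
G(4) = mex{0,2,0} = 1
G(5) = mex{1,0,1} = 2
G(6) = mex{2,1,2} = 0
G(7) = mex{0,2,0} = 1
G(8) = mex{1,0,1,0} = 2
G(9) = mex{2,1,2,1} = 0
G(10) = mex{0,2,0,2} = 1
G(11) = mex{1,0,1,0} = 2
G(12) = mex{2,1,2,1} = 0
G(13) = mex{0,2,0,2} = 1
G(14) = mex{1,0,1,0} = 2
G(15) = mex{2,1,2,1} = 0
G(16) = mex{0,2,0,2} = 1
G(17) = mex{1,0,1,0} = 2
G(18) = mex{2,1,2,1} = 0
G(19) = mex{0,2,0,2} = 1
G(20) = mex{1,0,1,0} = 2
G_B(20) = 2.
Combined Grundy value = 0 ⊕ 2 = 2.
A winning move leaves total XOR = 0, i.e. changes one component's Grundy value g to g ⊕ X where X is the current total.
Heap A: need g' = 0⊕2 = 2. Options: 22−1→G=1, 22−5→G=1. Hits: 0.
Heap B: need g' = 2⊕2 = 0. Options: 20−1→G=1, 20−2→G=0, 20−4→G=1, 20−8→G=0. Hits: 2.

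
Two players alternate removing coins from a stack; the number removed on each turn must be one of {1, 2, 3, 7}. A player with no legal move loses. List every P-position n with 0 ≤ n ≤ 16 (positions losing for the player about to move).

G(0) = 0
G(1) = mex{0} = 1
G(2) = mex{1,0} = 2
G(3) = mex{2,1,0} = 3
G(4) = mex{3,2,1} = 0
G(5) = mex{0,3,2} = 1
G(6) = mex{1,0,3} = 2
G(7) = mex{2,1,0,0} = 3
G(8) = mex{3,2,1,1} = 0
G(9) = mex{0,3,2,2} = 1
G(10) = mex{1,0,3,3} = 2
G(11) = mex{2,1,0,0} = 3
G(12) = mex{3,2,1,1} = 0
G(13) = mex{0,3,2,2} = 1
G(14) = mex{1,0,3,3} = 2
G(15) = mex{2,1,0,0} = 3
G(16) = mex{3,2,1,1} = 0
P-positions are exactly the n with G(n) = 0.

0, 4, 8, 12, 16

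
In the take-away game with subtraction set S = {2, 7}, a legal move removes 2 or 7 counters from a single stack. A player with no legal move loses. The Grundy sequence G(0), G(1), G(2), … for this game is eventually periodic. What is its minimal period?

9

G(0) = 0
G(1) = mex{} = 0
G(2) = mex{0} = 1
G(3) = mex{0} = 1
G(4) = mex{1} = 0
G(5) = mex{1} = 0
G(6) = mex{0} = 1
G(7) = mex{0,0} = 1
G(8) = mex{1,0} = 2
G(9) = mex{1,1} = 0
G(10) = mex{2,1} = 0
G(11) = mex{0,0} = 1
G(12) = mex{0,0} = 1
G(13) = mex{1,1} = 0
G(14) = mex{1,1} = 0
G(15) = mex{0,2} = 1
G(16) = mex{0,0} = 1
G(17) = mex{1,0} = 2
G(18) = mex{1,1} = 0
G(19) = mex{2,1} = 0
G(n+9) = G(n) holds for n = 0,…,6 (a full window of length max(S) = 7), so the sequence is purely periodic with period 9.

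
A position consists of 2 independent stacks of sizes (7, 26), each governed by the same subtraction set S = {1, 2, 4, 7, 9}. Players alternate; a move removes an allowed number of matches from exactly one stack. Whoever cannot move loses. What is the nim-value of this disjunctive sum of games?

0

All stacks use S = {1, 2, 4, 7, 9}:
G(0) = 0
G(1) = mex{0} = 1
G(2) = mex{1,0} = 2
G(3) = mex{2,1} = 0
G(4) = mex{0,2,0} = 1
G(5) = mex{1,0,1} = 2
G(6) = mex{2,1,2} = 0
G(7) = mex{0,2,0,0} = 1
G(8) = mex{1,0,1,1} = 2
G(9) = mex{2,1,2,2,0} = 3
G(10) = mex{3,2,0,0,1} = 4
G(11) = mex{4,3,1,1,2} = 0
G(12) = mex{0,4,2,2,0} = 1
G(13) = mex{1,0,3,0,1} = 2
G(14) = mex{2,1,4,1,2} = 0
G(15) = mex{0,2,0,2,0} = 1
G(16) = mex{1,0,1,3,1} = 2
G(17) = mex{2,1,2,4,2} = 0
G(18) = mex{0,2,0,0,3} = 1
G(19) = mex{1,0,1,1,4} = 2
G(20) = mex{2,1,2,2,0} = 3
G(21) = mex{3,2,0,0,1} = 4
G(22) = mex{4,3,1,1,2} = 0
G(23) = mex{0,4,2,2,0} = 1
G(24) = mex{1,0,3,0,1} = 2
G(25) = mex{2,1,4,1,2} = 0
G(26) = mex{0,2,0,2,0} = 1
Stack A: G(7) = 1.
Stack B: G(26) = 1.
Combined Grundy value = 1 ⊕ 1 = 0.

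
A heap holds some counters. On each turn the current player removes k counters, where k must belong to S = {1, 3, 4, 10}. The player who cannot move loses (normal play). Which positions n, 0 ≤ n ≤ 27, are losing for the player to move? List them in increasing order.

n :  0  1  2  3  4  5  6  7  8  9 10 11 12 13 14 15 16 17 18 19 20 21 22 23 24 25 26 27
G :  0  1  0  1  2  3  2  0  1  0  1  2  3  2  0  1  0  1  2  3  2  0  1  0  1  2  3  2
P-positions are exactly the n with G(n) = 0.

0, 2, 7, 9, 14, 16, 21, 23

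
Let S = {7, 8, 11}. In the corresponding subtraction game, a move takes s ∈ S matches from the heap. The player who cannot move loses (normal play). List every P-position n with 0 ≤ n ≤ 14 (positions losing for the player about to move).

G(0) = 0
G(1) = mex{} = 0
G(2) = mex{} = 0
G(3) = mex{} = 0
G(4) = mex{} = 0
G(5) = mex{} = 0
G(6) = mex{} = 0
G(7) = mex{0} = 1
G(8) = mex{0,0} = 1
G(9) = mex{0,0} = 1
G(10) = mex{0,0} = 1
G(11) = mex{0,0,0} = 1
G(12) = mex{0,0,0} = 1
G(13) = mex{0,0,0} = 1
G(14) = mex{1,0,0} = 2
P-positions are exactly the n with G(n) = 0.

0, 1, 2, 3, 4, 5, 6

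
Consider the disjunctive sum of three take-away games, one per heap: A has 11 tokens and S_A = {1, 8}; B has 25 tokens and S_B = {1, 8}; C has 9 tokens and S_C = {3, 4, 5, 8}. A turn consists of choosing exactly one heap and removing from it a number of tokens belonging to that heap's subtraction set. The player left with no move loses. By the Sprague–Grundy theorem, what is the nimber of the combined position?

2

Heap A, S = {1, 8}:
n :  0  1  2  3  4  5  6  7  8  9 10 11
G :  0  1  0  1  0  1  0  1  2  0  1  0
G_A(11) = 0.
Heap B, S = {1, 8}:
n :  0  1  2  3  4  5  6  7  8  9 10 11 12 13 14 15 16 17 18 19 20 21 22 23 24 25
G :  0  1  0  1  0  1  0  1  2  0  1  0  1  0  1  0  1  2  0  1  0  1  0  1  0  1
G_B(25) = 1.
Heap C, S = {3, 4, 5, 8}:
n : 0 1 2 3 4 5 6 7 8 9
G : 0 0 0 1 1 1 2 2 2 3
G_C(9) = 3.
Combined Grundy value = 0 ⊕ 1 ⊕ 3 = 2.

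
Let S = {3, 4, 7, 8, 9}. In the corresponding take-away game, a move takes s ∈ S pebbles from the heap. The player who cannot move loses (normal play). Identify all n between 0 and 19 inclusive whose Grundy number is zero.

0, 1, 2, 12, 13, 14

G(0) = 0
G(1) = mex{} = 0
G(2) = mex{} = 0
G(3) = mex{0} = 1
G(4) = mex{0,0} = 1
G(5) = mex{0,0} = 1
G(6) = mex{1,0} = 2
G(7) = mex{1,1,0} = 2
G(8) = mex{1,1,0,0} = 2
G(9) = mex{2,1,0,0,0} = 3
G(10) = mex{2,2,1,0,0} = 3
G(11) = mex{2,2,1,1,0} = 3
G(12) = mex{3,2,1,1,1} = 0
G(13) = mex{3,3,2,1,1} = 0
G(14) = mex{3,3,2,2,1} = 0
G(15) = mex{0,3,2,2,2} = 1
G(16) = mex{0,0,3,2,2} = 1
G(17) = mex{0,0,3,3,2} = 1
G(18) = mex{1,0,3,3,3} = 2
G(19) = mex{1,1,0,3,3} = 2
P-positions are exactly the n with G(n) = 0.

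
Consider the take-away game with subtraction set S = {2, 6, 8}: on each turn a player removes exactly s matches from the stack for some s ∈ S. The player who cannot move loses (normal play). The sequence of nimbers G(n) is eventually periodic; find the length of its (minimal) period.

14

G(0) = 0
G(1) = mex{} = 0
G(2) = mex{0} = 1
G(3) = mex{0} = 1
G(4) = mex{1} = 0
G(5) = mex{1} = 0
G(6) = mex{0,0} = 1
G(7) = mex{0,0} = 1
G(8) = mex{1,1,0} = 2
G(9) = mex{1,1,0} = 2
G(10) = mex{2,0,1} = 3
G(11) = mex{2,0,1} = 3
G(12) = mex{3,1,0} = 2
G(13) = mex{3,1,0} = 2
G(14) = mex{2,2,1} = 0
G(15) = mex{2,2,1} = 0
G(16) = mex{0,3,2} = 1
G(17) = mex{0,3,2} = 1
G(18) = mex{1,2,3} = 0
G(19) = mex{1,2,3} = 0
G(20) = mex{0,0,2} = 1
G(21) = mex{0,0,2} = 1
G(22) = mex{1,1,0} = 2
G(23) = mex{1,1,0} = 2
G(24) = mex{2,0,1} = 3
G(25) = mex{2,0,1} = 3
G(26) = mex{3,1,0} = 2
G(27) = mex{3,1,0} = 2
G(28) = mex{2,2,1} = 0
G(29) = mex{2,2,1} = 0
G(n+14) = G(n) holds for n = 0,…,7 (a full window of length max(S) = 8), so the sequence is purely periodic with period 14.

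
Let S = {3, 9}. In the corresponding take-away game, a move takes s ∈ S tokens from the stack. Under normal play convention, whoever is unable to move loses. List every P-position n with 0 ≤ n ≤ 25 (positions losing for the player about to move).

G(0) = 0
G(1) = mex{} = 0
G(2) = mex{} = 0
G(3) = mex{0} = 1
G(4) = mex{0} = 1
G(5) = mex{0} = 1
G(6) = mex{1} = 0
G(7) = mex{1} = 0
G(8) = mex{1} = 0
G(9) = mex{0,0} = 1
G(10) = mex{0,0} = 1
G(11) = mex{0,0} = 1
G(12) = mex{1,1} = 0
G(13) = mex{1,1} = 0
G(14) = mex{1,1} = 0
G(15) = mex{0,0} = 1
G(16) = mex{0,0} = 1
G(17) = mex{0,0} = 1
G(18) = mex{1,1} = 0
G(19) = mex{1,1} = 0
G(20) = mex{1,1} = 0
G(21) = mex{0,0} = 1
G(22) = mex{0,0} = 1
G(23) = mex{0,0} = 1
G(24) = mex{1,1} = 0
G(25) = mex{1,1} = 0
P-positions are exactly the n with G(n) = 0.

0, 1, 2, 6, 7, 8, 12, 13, 14, 18, 19, 20, 24, 25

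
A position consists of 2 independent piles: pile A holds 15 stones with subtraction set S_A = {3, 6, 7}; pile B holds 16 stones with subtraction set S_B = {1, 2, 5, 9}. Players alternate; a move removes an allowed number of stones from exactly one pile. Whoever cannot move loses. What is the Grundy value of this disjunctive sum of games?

Pile A, S = {3, 6, 7}:
n :  0  1  2  3  4  5  6  7  8  9 10 11 12 13 14 15
G :  0  0  0  1  1  1  2  2  2  3  0  0  0  1  1  1
G_A(15) = 1.
Pile B, S = {1, 2, 5, 9}:
G(0) = 0
G(1) = mex{0} = 1
G(2) = mex{1,0} = 2
G(3) = mex{2,1} = 0
G(4) = mex{0,2} = 1
G(5) = mex{1,0,0} = 2
G(6) = mex{2,1,1} = 0
G(7) = mex{0,2,2} = 1
G(8) = mex{1,0,0} = 2
G(9) = mex{2,1,1,0} = 3
G(10) = mex{3,2,2,1} = 0
G(11) = mex{0,3,0,2} = 1
G(12) = mex{1,0,1,0} = 2
G(13) = mex{2,1,2,1} = 0
G(14) = mex{0,2,3,2} = 1
G(15) = mex{1,0,0,0} = 2
G(16) = mex{2,1,1,1} = 0
G_B(16) = 0.
Combined Grundy value = 1 ⊕ 0 = 1.

1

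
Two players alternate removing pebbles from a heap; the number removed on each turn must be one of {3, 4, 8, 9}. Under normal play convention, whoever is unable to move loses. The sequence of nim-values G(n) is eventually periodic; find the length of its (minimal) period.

12

n :  0  1  2  3  4  5  6  7  8  9 10 11 12 13 14 15 16 17 18 19 20 21 22 23 24 25
G :  0  0  0  1  1  1  2  0  2  3  1  3  0  0  0  1  1  1  2  0  2  3  1  3  0  0
G(n+12) = G(n) holds for n = 0,…,8 (a full window of length max(S) = 9), so the sequence is purely periodic with period 12.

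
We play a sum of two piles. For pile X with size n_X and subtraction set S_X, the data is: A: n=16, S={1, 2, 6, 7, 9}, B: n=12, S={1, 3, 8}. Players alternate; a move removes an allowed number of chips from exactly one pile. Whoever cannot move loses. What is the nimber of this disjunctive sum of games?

Pile A, S = {1, 2, 6, 7, 9}:
n :  0  1  2  3  4  5  6  7  8  9 10 11 12 13 14 15 16
G :  0  1  2  0  1  2  3  4  0  1  2  0  1  2  3  4  0
G_A(16) = 0.
Pile B, S = {1, 3, 8}:
n :  0  1  2  3  4  5  6  7  8  9 10 11 12
G :  0  1  0  1  0  1  0  1  2  3  2  0  1
G_B(12) = 1.
Combined Grundy value = 0 ⊕ 1 = 1.

1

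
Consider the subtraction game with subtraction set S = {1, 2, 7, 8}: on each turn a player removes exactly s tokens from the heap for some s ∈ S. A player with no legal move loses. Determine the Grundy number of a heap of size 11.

n :  0  1  2  3  4  5  6  7  8  9 10 11
G :  0  1  2  0  1  2  0  1  2  0  1  2

2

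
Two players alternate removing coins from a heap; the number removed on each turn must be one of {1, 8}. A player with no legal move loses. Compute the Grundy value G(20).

0

G(0) = 0
G(1) = mex{0} = 1
G(2) = mex{1} = 0
G(3) = mex{0} = 1
G(4) = mex{1} = 0
G(5) = mex{0} = 1
G(6) = mex{1} = 0
G(7) = mex{0} = 1
G(8) = mex{1,0} = 2
G(9) = mex{2,1} = 0
G(10) = mex{0,0} = 1
G(11) = mex{1,1} = 0
G(12) = mex{0,0} = 1
G(13) = mex{1,1} = 0
G(14) = mex{0,0} = 1
G(15) = mex{1,1} = 0
G(16) = mex{0,2} = 1
G(17) = mex{1,0} = 2
G(18) = mex{2,1} = 0
G(19) = mex{0,0} = 1
G(20) = mex{1,1} = 0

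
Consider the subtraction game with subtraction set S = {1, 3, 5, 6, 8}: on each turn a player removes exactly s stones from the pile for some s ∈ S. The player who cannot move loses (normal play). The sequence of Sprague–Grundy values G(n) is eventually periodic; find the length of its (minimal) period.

G(0) = 0
G(1) = mex{0} = 1
G(2) = mex{1} = 0
G(3) = mex{0,0} = 1
G(4) = mex{1,1} = 0
G(5) = mex{0,0,0} = 1
G(6) = mex{1,1,1,0} = 2
G(7) = mex{2,0,0,1} = 3
G(8) = mex{3,1,1,0,0} = 2
G(9) = mex{2,2,0,1,1} = 3
G(10) = mex{3,3,1,0,0} = 2
G(11) = mex{2,2,2,1,1} = 0
G(12) = mex{0,3,3,2,0} = 1
G(13) = mex{1,2,2,3,1} = 0
G(14) = mex{0,0,3,2,2} = 1
G(15) = mex{1,1,2,3,3} = 0
G(16) = mex{0,0,0,2,2} = 1
G(17) = mex{1,1,1,0,3} = 2
G(18) = mex{2,0,0,1,2} = 3
G(19) = mex{3,1,1,0,0} = 2
G(20) = mex{2,2,0,1,1} = 3
G(21) = mex{3,3,1,0,0} = 2
G(22) = mex{2,2,2,1,1} = 0
G(23) = mex{0,3,3,2,0} = 1
G(n+11) = G(n) holds for n = 0,…,7 (a full window of length max(S) = 8), so the sequence is purely periodic with period 11.

11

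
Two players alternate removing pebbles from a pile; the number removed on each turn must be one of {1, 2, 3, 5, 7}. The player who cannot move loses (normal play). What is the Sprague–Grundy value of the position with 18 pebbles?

n :  0  1  2  3  4  5  6  7  8  9 10 11 12 13 14 15 16 17 18
G :  0  1  2  3  0  1  2  3  0  1  2  3  0  1  2  3  0  1  2

2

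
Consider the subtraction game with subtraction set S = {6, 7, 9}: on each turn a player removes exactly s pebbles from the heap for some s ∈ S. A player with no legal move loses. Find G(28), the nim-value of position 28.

G(0) = 0
G(1) = mex{} = 0
G(2) = mex{} = 0
G(3) = mex{} = 0
G(4) = mex{} = 0
G(5) = mex{} = 0
G(6) = mex{0} = 1
G(7) = mex{0,0} = 1
G(8) = mex{0,0} = 1
G(9) = mex{0,0,0} = 1
G(10) = mex{0,0,0} = 1
G(11) = mex{0,0,0} = 1
G(12) = mex{1,0,0} = 2
G(13) = mex{1,1,0} = 2
G(14) = mex{1,1,0} = 2
G(15) = mex{1,1,1} = 0
G(16) = mex{1,1,1} = 0
G(17) = mex{1,1,1} = 0
G(18) = mex{2,1,1} = 0
G(19) = mex{2,2,1} = 0
G(20) = mex{2,2,1} = 0
G(21) = mex{0,2,2} = 1
G(22) = mex{0,0,2} = 1
G(23) = mex{0,0,2} = 1
G(24) = mex{0,0,0} = 1
G(25) = mex{0,0,0} = 1
G(26) = mex{0,0,0} = 1
G(27) = mex{1,0,0} = 2
G(28) = mex{1,1,0} = 2

2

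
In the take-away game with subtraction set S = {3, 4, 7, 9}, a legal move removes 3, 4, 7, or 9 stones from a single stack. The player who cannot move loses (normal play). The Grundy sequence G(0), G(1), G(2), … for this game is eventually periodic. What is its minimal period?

G(0) = 0
G(1) = mex{} = 0
G(2) = mex{} = 0
G(3) = mex{0} = 1
G(4) = mex{0,0} = 1
G(5) = mex{0,0} = 1
G(6) = mex{1,0} = 2
G(7) = mex{1,1,0} = 2
G(8) = mex{1,1,0} = 2
G(9) = mex{2,1,0,0} = 3
G(10) = mex{2,2,1,0} = 3
G(11) = mex{2,2,1,0} = 3
G(12) = mex{3,2,1,1} = 0
G(13) = mex{3,3,2,1} = 0
G(14) = mex{3,3,2,1} = 0
G(15) = mex{0,3,2,2} = 1
G(16) = mex{0,0,3,2} = 1
G(17) = mex{0,0,3,2} = 1
G(18) = mex{1,0,3,3} = 2
G(19) = mex{1,1,0,3} = 2
G(20) = mex{1,1,0,3} = 2
G(21) = mex{2,1,0,0} = 3
G(22) = mex{2,2,1,0} = 3
G(23) = mex{2,2,1,0} = 3
G(24) = mex{3,2,1,1} = 0
G(25) = mex{3,3,2,1} = 0
G(n+12) = G(n) holds for n = 0,…,8 (a full window of length max(S) = 9), so the sequence is purely periodic with period 12.

12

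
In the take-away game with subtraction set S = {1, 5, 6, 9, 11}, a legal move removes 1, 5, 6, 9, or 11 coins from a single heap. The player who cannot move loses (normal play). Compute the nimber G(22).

2

n :  0  1  2  3  4  5  6  7  8  9 10 11 12 13 14 15 16 17 18 19 20 21 22
G :  0  1  0  1  0  1  2  3  2  3  2  3  0  1  0  1  0  1  2  3  2  3  2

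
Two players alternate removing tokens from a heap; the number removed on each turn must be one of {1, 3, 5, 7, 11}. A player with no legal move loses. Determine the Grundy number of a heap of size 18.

G(0) = 0
G(1) = mex{0} = 1
G(2) = mex{1} = 0
G(3) = mex{0,0} = 1
G(4) = mex{1,1} = 0
G(5) = mex{0,0,0} = 1
G(6) = mex{1,1,1} = 0
G(7) = mex{0,0,0,0} = 1
G(8) = mex{1,1,1,1} = 0
G(9) = mex{0,0,0,0} = 1
G(10) = mex{1,1,1,1} = 0
G(11) = mex{0,0,0,0,0} = 1
G(12) = mex{1,1,1,1,1} = 0
G(13) = mex{0,0,0,0,0} = 1
G(14) = mex{1,1,1,1,1} = 0
G(15) = mex{0,0,0,0,0} = 1
G(16) = mex{1,1,1,1,1} = 0
G(17) = mex{0,0,0,0,0} = 1
G(18) = mex{1,1,1,1,1} = 0

0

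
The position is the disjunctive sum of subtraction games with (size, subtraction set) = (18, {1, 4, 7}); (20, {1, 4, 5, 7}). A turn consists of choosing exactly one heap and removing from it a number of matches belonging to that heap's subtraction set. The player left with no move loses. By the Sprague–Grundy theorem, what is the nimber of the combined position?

Heap A, S = {1, 4, 7}:
n :  0  1  2  3  4  5  6  7  8  9 10 11 12 13 14 15 16 17 18
G :  0  1  0  1  2  0  1  2  0  1  0  1  2  0  1  2  0  1  0
G_A(18) = 0.
Heap B, S = {1, 4, 5, 7}:
n :  0  1  2  3  4  5  6  7  8  9 10 11 12 13 14 15 16 17 18 19 20
G :  0  1  0  1  2  3  2  3  0  1  0  1  2  3  2  3  0  1  0  1  2
G_B(20) = 2.
Combined Grundy value = 0 ⊕ 2 = 2.

2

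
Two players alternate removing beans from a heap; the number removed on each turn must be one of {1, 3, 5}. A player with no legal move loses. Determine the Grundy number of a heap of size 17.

1

G(0) = 0
G(1) = mex{0} = 1
G(2) = mex{1} = 0
G(3) = mex{0,0} = 1
G(4) = mex{1,1} = 0
G(5) = mex{0,0,0} = 1
G(6) = mex{1,1,1} = 0
G(7) = mex{0,0,0} = 1
G(8) = mex{1,1,1} = 0
G(9) = mex{0,0,0} = 1
G(10) = mex{1,1,1} = 0
G(11) = mex{0,0,0} = 1
G(12) = mex{1,1,1} = 0
G(13) = mex{0,0,0} = 1
G(14) = mex{1,1,1} = 0
G(15) = mex{0,0,0} = 1
G(16) = mex{1,1,1} = 0
G(17) = mex{0,0,0} = 1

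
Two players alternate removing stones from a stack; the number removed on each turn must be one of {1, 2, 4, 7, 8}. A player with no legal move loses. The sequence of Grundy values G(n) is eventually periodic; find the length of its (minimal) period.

n :  0  1  2  3  4  5  6  7  8  9 10 11 12 13 14
G :  0  1  2  0  1  2  0  1  2  0  1  2  0  1  2
G(n+3) = G(n) holds for n = 0,…,7 (a full window of length max(S) = 8), so the sequence is purely periodic with period 3.

3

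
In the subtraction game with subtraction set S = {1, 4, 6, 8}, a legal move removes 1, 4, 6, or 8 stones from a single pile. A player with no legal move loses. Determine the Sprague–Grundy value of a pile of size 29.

0

n :  0  1  2  3  4  5  6  7  8  9 10 11 12 13 14 15 16 17 18 19 20 21 22 23 24 25 26 27 28 29
G :  0  1  0  1  2  0  1  0  1  2  3  2  0  1  0  1  2  0  1  0  1  2  3  2  0  1  0  1  2  0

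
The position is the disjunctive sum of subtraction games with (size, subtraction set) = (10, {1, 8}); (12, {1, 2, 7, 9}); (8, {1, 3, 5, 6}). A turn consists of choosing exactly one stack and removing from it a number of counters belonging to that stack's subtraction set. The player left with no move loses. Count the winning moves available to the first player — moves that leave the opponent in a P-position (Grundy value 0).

1

Stack A, S = {1, 8}:
G(0) = 0
G(1) = mex{0} = 1
G(2) = mex{1} = 0
G(3) = mex{0} = 1
G(4) = mex{1} = 0
G(5) = mex{0} = 1
G(6) = mex{1} = 0
G(7) = mex{0} = 1
G(8) = mex{1,0} = 2
G(9) = mex{2,1} = 0
G(10) = mex{0,0} = 1
G_A(10) = 1.
Stack B, S = {1, 2, 7, 9}:
G(0) = 0
G(1) = mex{0} = 1
G(2) = mex{1,0} = 2
G(3) = mex{2,1} = 0
G(4) = mex{0,2} = 1
G(5) = mex{1,0} = 2
G(6) = mex{2,1} = 0
G(7) = mex{0,2,0} = 1
G(8) = mex{1,0,1} = 2
G(9) = mex{2,1,2,0} = 3
G(10) = mex{3,2,0,1} = 4
G(11) = mex{4,3,1,2} = 0
G(12) = mex{0,4,2,0} = 1
G_B(12) = 1.
Stack C, S = {1, 3, 5, 6}:
G(0) = 0
G(1) = mex{0} = 1
G(2) = mex{1} = 0
G(3) = mex{0,0} = 1
G(4) = mex{1,1} = 0
G(5) = mex{0,0,0} = 1
G(6) = mex{1,1,1,0} = 2
G(7) = mex{2,0,0,1} = 3
G(8) = mex{3,1,1,0} = 2
G_C(8) = 2.
Combined Grundy value = 1 ⊕ 1 ⊕ 2 = 2.
A winning move leaves total XOR = 0, i.e. changes one component's Grundy value g to g ⊕ X where X is the current total.
Stack A: need g' = 1⊕2 = 3. Options: 10−1→G=0, 10−8→G=0. Hits: 0.
Stack B: need g' = 1⊕2 = 3. Options: 12−1→G=0, 12−2→G=4, 12−7→G=2, 12−9→G=0. Hits: 0.
Stack C: need g' = 2⊕2 = 0. Options: 8−1→G=3, 8−3→G=1, 8−5→G=1, 8−6→G=0. Hits: 1.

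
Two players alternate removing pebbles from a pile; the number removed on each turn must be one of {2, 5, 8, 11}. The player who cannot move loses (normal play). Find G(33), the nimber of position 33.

0

G(0) = 0
G(1) = mex{} = 0
G(2) = mex{0} = 1
G(3) = mex{0} = 1
G(4) = mex{1} = 0
G(5) = mex{1,0} = 2
G(6) = mex{0,0} = 1
G(7) = mex{2,1} = 0
G(8) = mex{1,1,0} = 2
G(9) = mex{0,0,0} = 1
G(10) = mex{2,2,1} = 0
G(11) = mex{1,1,1,0} = 2
G(12) = mex{0,0,0,0} = 1
G(13) = mex{2,2,2,1} = 0
G(14) = mex{1,1,1,1} = 0
G(15) = mex{0,0,0,0} = 1
G(16) = mex{0,2,2,2} = 1
G(17) = mex{1,1,1,1} = 0
G(18) = mex{1,0,0,0} = 2
G(19) = mex{0,0,2,2} = 1
G(20) = mex{2,1,1,1} = 0
G(21) = mex{1,1,0,0} = 2
G(22) = mex{0,0,0,2} = 1
G(23) = mex{2,2,1,1} = 0
G(24) = mex{1,1,1,0} = 2
G(25) = mex{0,0,0,0} = 1
G(26) = mex{2,2,2,1} = 0
G(27) = mex{1,1,1,1} = 0
G(28) = mex{0,0,0,0} = 1
G(29) = mex{0,2,2,2} = 1
G(30) = mex{1,1,1,1} = 0
G(31) = mex{1,0,0,0} = 2
G(32) = mex{0,0,2,2} = 1
G(33) = mex{2,1,1,1} = 0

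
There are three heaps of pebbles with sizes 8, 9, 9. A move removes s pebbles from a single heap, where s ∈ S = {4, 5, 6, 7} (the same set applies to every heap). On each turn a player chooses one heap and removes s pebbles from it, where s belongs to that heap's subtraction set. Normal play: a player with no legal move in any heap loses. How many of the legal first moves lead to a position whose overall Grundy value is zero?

7

All heaps use S = {4, 5, 6, 7}:
G(0) = 0
G(1) = mex{} = 0
G(2) = mex{} = 0
G(3) = mex{} = 0
G(4) = mex{0} = 1
G(5) = mex{0,0} = 1
G(6) = mex{0,0,0} = 1
G(7) = mex{0,0,0,0} = 1
G(8) = mex{1,0,0,0} = 2
G(9) = mex{1,1,0,0} = 2
Heap A: G(8) = 2.
Heap B: G(9) = 2.
Heap C: G(9) = 2.
Combined Grundy value = 2 ⊕ 2 ⊕ 2 = 2.
A winning move leaves total XOR = 0, i.e. changes one component's Grundy value g to g ⊕ X where X is the current total.
Heap A: need g' = 2⊕2 = 0. Options: 8−4→G=1, 8−5→G=0, 8−6→G=0, 8−7→G=0. Hits: 3.
Heap B: need g' = 2⊕2 = 0. Options: 9−4→G=1, 9−5→G=1, 9−6→G=0, 9−7→G=0. Hits: 2.
Heap C: need g' = 2⊕2 = 0. Options: 9−4→G=1, 9−5→G=1, 9−6→G=0, 9−7→G=0. Hits: 2.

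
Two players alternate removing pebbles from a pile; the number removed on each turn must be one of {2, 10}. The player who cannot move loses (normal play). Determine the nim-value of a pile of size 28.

n :  0  1  2  3  4  5  6  7  8  9 10 11 12 13 14 15 16 17 18 19 20 21 22 23 24 25 26 27 28
G :  0  0  1  1  0  0  1  1  0  0  1  1  0  0  1  1  0  0  1  1  0  0  1  1  0  0  1  1  0

0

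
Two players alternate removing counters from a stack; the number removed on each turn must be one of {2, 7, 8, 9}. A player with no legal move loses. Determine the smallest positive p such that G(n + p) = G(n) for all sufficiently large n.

15

G(0) = 0
G(1) = mex{} = 0
G(2) = mex{0} = 1
G(3) = mex{0} = 1
G(4) = mex{1} = 0
G(5) = mex{1} = 0
G(6) = mex{0} = 1
G(7) = mex{0,0} = 1
G(8) = mex{1,0,0} = 2
G(9) = mex{1,1,0,0} = 2
G(10) = mex{2,1,1,0} = 3
G(11) = mex{2,0,1,1} = 3
G(12) = mex{3,0,0,1} = 2
G(13) = mex{3,1,0,0} = 2
G(14) = mex{2,1,1,0} = 3
G(15) = mex{2,2,1,1} = 0
G(16) = mex{3,2,2,1} = 0
G(17) = mex{0,3,2,2} = 1
G(18) = mex{0,3,3,2} = 1
G(19) = mex{1,2,3,3} = 0
G(20) = mex{1,2,2,3} = 0
G(21) = mex{0,3,2,2} = 1
G(22) = mex{0,0,3,2} = 1
G(23) = mex{1,0,0,3} = 2
G(24) = mex{1,1,0,0} = 2
G(25) = mex{2,1,1,0} = 3
G(26) = mex{2,0,1,1} = 3
G(27) = mex{3,0,0,1} = 2
G(28) = mex{3,1,0,0} = 2
G(29) = mex{2,1,1,0} = 3
G(30) = mex{2,2,1,1} = 0
G(31) = mex{3,2,2,1} = 0
G(n+15) = G(n) holds for n = 0,…,8 (a full window of length max(S) = 9), so the sequence is purely periodic with period 15.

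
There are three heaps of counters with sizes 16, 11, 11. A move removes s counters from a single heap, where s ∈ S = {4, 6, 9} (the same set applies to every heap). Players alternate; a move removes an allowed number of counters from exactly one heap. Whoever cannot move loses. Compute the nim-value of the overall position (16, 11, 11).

0

All heaps use S = {4, 6, 9}:
G(0) = 0
G(1) = mex{} = 0
G(2) = mex{} = 0
G(3) = mex{} = 0
G(4) = mex{0} = 1
G(5) = mex{0} = 1
G(6) = mex{0,0} = 1
G(7) = mex{0,0} = 1
G(8) = mex{1,0} = 2
G(9) = mex{1,0,0} = 2
G(10) = mex{1,1,0} = 2
G(11) = mex{1,1,0} = 2
G(12) = mex{2,1,0} = 3
G(13) = mex{2,1,1} = 0
G(14) = mex{2,2,1} = 0
G(15) = mex{2,2,1} = 0
G(16) = mex{3,2,1} = 0
Heap A: G(16) = 0.
Heap B: G(11) = 2.
Heap C: G(11) = 2.
Combined Grundy value = 0 ⊕ 2 ⊕ 2 = 0.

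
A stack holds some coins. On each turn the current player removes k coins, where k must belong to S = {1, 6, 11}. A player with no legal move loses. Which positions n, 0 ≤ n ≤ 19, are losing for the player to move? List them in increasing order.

G(0) = 0
G(1) = mex{0} = 1
G(2) = mex{1} = 0
G(3) = mex{0} = 1
G(4) = mex{1} = 0
G(5) = mex{0} = 1
G(6) = mex{1,0} = 2
G(7) = mex{2,1} = 0
G(8) = mex{0,0} = 1
G(9) = mex{1,1} = 0
G(10) = mex{0,0} = 1
G(11) = mex{1,1,0} = 2
G(12) = mex{2,2,1} = 0
G(13) = mex{0,0,0} = 1
G(14) = mex{1,1,1} = 0
G(15) = mex{0,0,0} = 1
G(16) = mex{1,1,1} = 0
G(17) = mex{0,2,2} = 1
G(18) = mex{1,0,0} = 2
G(19) = mex{2,1,1} = 0
P-positions are exactly the n with G(n) = 0.

0, 2, 4, 7, 9, 12, 14, 16, 19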